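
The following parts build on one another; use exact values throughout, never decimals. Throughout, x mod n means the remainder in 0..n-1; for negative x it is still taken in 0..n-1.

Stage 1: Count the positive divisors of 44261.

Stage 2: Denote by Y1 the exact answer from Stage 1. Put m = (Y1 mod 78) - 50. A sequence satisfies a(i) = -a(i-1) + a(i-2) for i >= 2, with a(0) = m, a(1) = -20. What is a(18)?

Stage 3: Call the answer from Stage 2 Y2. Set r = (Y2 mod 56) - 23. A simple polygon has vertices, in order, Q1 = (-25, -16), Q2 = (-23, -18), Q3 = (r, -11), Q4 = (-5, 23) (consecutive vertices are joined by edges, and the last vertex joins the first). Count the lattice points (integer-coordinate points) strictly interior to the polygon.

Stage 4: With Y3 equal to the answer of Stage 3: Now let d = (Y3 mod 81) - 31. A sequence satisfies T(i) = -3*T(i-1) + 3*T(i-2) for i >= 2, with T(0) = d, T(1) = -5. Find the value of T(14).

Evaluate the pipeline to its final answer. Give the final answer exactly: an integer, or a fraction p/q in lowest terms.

225875547

Stage 1: 44261 = 7 * 6323; number of divisors = (1+1) * (1+1) = 4; answer 4
Stage 2: Y1 = 4; m = -46; a(2) = -1*(-20) + 1*(-46) = -26; iterating: a(2)=-26, a(3)=6, a(4)=-32, a(5)=38, a(6)=-70, a(7)=108, a(8)=-178, a(9)=286, a(10)=-464, a(11)=750, a(12)=-1214, a(13)=1964, a(14)=-3178, a(15)=5142, a(16)=-8320, a(17)=13462, a(18)=-21782; answer -21782
Stage 3: Y2 = -21782; r = -21; cross terms: (-25*-18 - -23*-16)=82, (-23*-11 - -21*-18)=-125, (-21*23 - -5*-11)=-538, (-5*-16 - -25*23)=655; twice the area = |74| = 74; area = 37; boundary points = 2 + 1 + 2 + 1 = 6; strictly interior points = area - boundary/2 + 1 = 35; answer 35
Stage 4: Y3 = 35; d = 4; T(2) = -3*(-5) + 3*(4) = 27; iterating: T(2)=27, T(3)=-96, T(4)=369, T(5)=-1395, T(6)=5292, T(7)=-20061, T(8)=76059, T(9)=-288360, T(10)=1093257, T(11)=-4144851, T(12)=15714324, T(13)=-59577525, T(14)=225875547; answer 225875547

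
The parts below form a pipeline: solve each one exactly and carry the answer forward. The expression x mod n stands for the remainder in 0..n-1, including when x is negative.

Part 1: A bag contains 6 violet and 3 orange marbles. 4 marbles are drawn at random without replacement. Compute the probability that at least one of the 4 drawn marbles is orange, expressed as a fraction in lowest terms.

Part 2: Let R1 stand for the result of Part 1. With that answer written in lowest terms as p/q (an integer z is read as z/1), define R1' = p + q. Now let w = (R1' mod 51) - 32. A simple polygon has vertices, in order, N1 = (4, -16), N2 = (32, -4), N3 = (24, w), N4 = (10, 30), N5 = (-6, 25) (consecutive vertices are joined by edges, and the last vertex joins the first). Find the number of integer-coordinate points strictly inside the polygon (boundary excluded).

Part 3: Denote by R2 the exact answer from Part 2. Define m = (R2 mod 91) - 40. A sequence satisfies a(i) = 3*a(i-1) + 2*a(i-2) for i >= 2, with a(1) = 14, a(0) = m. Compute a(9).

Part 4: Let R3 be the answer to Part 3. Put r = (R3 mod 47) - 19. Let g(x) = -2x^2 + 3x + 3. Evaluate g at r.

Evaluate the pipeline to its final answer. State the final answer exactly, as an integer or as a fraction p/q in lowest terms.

Part 1: total draws C(9,4) = 126; complement C(6,4) = 15; favorable 126 - 15 = 111; P = 37/42; answer 37/42
Part 2: R1 = 37/42; threaded value p + q = 79; w = -4; cross terms: (4*-4 - 32*-16)=496, (32*-4 - 24*-4)=-32, (24*30 - 10*-4)=760, (10*25 - -6*30)=430, (-6*-16 - 4*25)=-4; twice the area = |1650| = 1650; area = 825; boundary points = 4 + 8 + 2 + 1 + 1 = 16; strictly interior points = area - boundary/2 + 1 = 818; answer 818
Part 3: R2 = 818; m = 50; a(2) = 3*(14) + 2*(50) = 142; iterating: a(2)=142, a(3)=454, a(4)=1646, a(5)=5846, a(6)=20830, a(7)=74182, a(8)=264206, a(9)=940982; answer 940982
Part 4: R3 = 940982; r = 23; -2*(23)^2 + 3*(23)^1 + 3 = (-1058) + (69) + (3) = -986; answer -986

-986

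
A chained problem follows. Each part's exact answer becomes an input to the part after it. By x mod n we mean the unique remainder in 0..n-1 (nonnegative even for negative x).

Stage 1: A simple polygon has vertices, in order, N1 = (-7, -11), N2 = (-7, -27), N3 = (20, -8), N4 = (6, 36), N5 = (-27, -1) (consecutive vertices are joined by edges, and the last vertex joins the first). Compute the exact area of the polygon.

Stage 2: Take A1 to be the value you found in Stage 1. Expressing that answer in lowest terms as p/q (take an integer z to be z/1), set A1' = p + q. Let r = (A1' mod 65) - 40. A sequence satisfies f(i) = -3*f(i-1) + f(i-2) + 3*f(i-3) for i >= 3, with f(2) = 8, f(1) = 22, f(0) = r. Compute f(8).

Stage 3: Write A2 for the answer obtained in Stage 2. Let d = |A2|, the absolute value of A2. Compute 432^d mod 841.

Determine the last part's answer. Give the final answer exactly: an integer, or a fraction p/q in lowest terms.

Stage 1: cross terms: (-7*-27 - -7*-11)=112, (-7*-8 - 20*-27)=596, (20*36 - 6*-8)=768, (6*-1 - -27*36)=966, (-27*-11 - -7*-1)=290; twice the area = |2732| = 2732; area = 1366; answer 1366
Stage 2: A1 = 1366; threaded value p + q = 1367; r = -38; f(3) = -3*(8) + 1*(22) + 3*(-38) = -116; iterating: f(3)=-116, f(4)=422, f(5)=-1358, f(6)=4148, f(7)=-12536, f(8)=37682; answer 37682
Stage 3: A2 = 37682; d = 37682; squarings mod 841: 432^1=432, 432^2=763, 432^4=197, 432^8=123, 432^16=832, 432^32=81, 432^64=674, 432^128=136, 432^256=835, 432^512=36, 432^1024=455, 432^2048=139, 432^4096=819, 432^8192=484, 432^16384=458, 432^32768=355; 432^37682 = 432^2 * 432^16 * 432^32 * 432^256 * 432^512 * 432^4096 * 432^32768 = 283 (mod 841); answer 283

283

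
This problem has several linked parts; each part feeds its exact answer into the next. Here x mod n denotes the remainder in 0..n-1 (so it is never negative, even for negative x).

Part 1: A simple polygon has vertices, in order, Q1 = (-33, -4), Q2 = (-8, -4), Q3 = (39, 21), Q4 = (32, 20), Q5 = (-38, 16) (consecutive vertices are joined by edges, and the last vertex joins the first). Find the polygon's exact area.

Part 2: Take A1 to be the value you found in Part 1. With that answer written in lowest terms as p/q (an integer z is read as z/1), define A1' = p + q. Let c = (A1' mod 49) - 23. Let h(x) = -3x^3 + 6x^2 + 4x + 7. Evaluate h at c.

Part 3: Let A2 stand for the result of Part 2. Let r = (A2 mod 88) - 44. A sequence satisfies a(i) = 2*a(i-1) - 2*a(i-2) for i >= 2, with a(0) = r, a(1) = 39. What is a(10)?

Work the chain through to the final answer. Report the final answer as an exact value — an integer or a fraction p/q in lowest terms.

Part 1: cross terms: (-33*-4 - -8*-4)=100, (-8*21 - 39*-4)=-12, (39*20 - 32*21)=108, (32*16 - -38*20)=1272, (-38*-4 - -33*16)=680; twice the area = |2148| = 2148; area = 1074; answer 1074
Part 2: A1 = 1074; threaded value p + q = 1075; c = 23; -3*(23)^3 + 6*(23)^2 + 4*(23)^1 + 7 = (-36501) + (3174) + (92) + (7) = -33228; answer -33228
Part 3: A2 = -33228; r = -8; a(2) = 2*(39) - 2*(-8) = 94; iterating: a(2)=94, a(3)=110, a(4)=32, a(5)=-156, a(6)=-376, a(7)=-440, a(8)=-128, a(9)=624, a(10)=1504; answer 1504

1504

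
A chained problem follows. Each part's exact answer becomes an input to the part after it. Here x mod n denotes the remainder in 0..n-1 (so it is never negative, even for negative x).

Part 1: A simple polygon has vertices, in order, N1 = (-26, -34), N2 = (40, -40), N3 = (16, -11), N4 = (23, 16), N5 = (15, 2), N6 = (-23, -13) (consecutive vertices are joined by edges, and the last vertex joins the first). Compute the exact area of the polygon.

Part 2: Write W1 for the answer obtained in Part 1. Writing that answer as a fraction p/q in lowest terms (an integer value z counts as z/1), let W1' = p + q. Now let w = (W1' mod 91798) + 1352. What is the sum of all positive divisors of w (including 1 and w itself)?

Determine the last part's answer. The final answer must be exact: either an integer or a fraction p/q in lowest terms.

Part 1: cross terms: (-26*-40 - 40*-34)=2400, (40*-11 - 16*-40)=200, (16*16 - 23*-11)=509, (23*2 - 15*16)=-194, (15*-13 - -23*2)=-149, (-23*-34 - -26*-13)=444; twice the area = |3210| = 3210; area = 1605; answer 1605
Part 2: W1 = 1605; threaded value p + q = 1606; w = 2958; 2958 = 2 * 3 * 17 * 29; sigma = (1 + 2) * (1 + 3) * (1 + 17) * (1 + 29) = 3 * 4 * 18 * 30 = 6480; answer 6480

6480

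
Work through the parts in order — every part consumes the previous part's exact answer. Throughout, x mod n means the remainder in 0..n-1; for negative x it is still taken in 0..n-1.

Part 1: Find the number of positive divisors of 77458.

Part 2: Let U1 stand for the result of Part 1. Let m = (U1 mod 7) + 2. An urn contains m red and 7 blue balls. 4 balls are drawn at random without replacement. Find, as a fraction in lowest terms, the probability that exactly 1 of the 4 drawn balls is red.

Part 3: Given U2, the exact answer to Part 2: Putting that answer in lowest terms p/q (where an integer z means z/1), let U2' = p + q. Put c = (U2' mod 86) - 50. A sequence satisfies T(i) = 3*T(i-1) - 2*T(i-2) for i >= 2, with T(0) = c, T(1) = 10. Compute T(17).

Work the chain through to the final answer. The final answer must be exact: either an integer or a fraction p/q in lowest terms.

Part 1: 77458 = 2 * 38729; number of divisors = (1+1) * (1+1) = 4; answer 4
Part 2: U1 = 4; m = 6; total draws C(13,4) = 715; favorable C(6,1)*C(7,3) = 210; P = 42/143; answer 42/143
Part 3: U2 = 42/143; threaded value p + q = 185; c = -37; T(2) = 3*(10) - 2*(-37) = 104; iterating: T(2)=104, T(3)=292, T(4)=668, T(5)=1420, T(6)=2924, T(7)=5932, T(8)=11948, T(9)=23980, T(10)=48044, T(11)=96172, T(12)=192428, T(13)=384940, T(14)=769964, T(15)=1540012, T(16)=3080108, T(17)=6160300; answer 6160300

6160300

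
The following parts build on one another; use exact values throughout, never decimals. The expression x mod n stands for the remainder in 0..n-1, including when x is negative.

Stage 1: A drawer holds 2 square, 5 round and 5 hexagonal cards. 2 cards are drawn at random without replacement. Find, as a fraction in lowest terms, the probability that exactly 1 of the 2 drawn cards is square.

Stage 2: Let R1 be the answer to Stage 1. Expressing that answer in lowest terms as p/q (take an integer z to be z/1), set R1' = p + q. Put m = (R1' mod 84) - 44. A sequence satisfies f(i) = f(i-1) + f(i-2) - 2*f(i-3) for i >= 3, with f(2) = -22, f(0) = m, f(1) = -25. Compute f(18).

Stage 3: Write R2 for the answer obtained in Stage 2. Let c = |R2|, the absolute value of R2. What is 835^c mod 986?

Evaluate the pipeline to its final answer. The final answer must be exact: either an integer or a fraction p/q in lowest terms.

Stage 1: total draws C(12,2) = 66; favorable C(2,1)*C(10,1) = 20; P = 10/33; answer 10/33
Stage 2: R1 = 10/33; threaded value p + q = 43; m = -1; f(3) = 1*(-22) + 1*(-25) - 2*(-1) = -45; iterating: f(3)=-45, f(4)=-17, f(5)=-18, f(6)=55, f(7)=71, f(8)=162, f(9)=123, f(10)=143, f(11)=-58, f(12)=-161, f(13)=-505, f(14)=-550, f(15)=-733, f(16)=-273, f(17)=94, f(18)=1287; answer 1287
Stage 3: R2 = 1287; c = 1287; squarings mod 986: 835^1=835, 835^2=123, 835^4=339, 835^8=545, 835^16=239, 835^32=919, 835^64=545, 835^128=239, 835^256=919, 835^512=545, 835^1024=239; 835^1287 = 835^1 * 835^2 * 835^4 * 835^256 * 835^1024 = 111 (mod 986); answer 111

111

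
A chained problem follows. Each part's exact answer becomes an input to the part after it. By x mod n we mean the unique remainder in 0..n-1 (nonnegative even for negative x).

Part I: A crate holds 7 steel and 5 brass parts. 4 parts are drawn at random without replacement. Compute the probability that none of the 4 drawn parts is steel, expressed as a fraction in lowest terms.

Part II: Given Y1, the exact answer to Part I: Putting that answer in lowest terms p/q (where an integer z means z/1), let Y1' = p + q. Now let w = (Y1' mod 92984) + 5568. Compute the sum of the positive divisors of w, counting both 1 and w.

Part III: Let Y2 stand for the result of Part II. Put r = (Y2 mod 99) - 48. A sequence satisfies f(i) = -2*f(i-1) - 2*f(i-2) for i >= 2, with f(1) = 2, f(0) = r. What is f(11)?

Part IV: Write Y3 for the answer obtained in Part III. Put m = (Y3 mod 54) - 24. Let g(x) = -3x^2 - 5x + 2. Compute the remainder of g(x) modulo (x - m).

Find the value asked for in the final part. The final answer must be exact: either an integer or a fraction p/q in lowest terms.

Part I: total draws C(12,4) = 495; favorable C(5,4) = 5; P = 1/99; answer 1/99
Part II: Y1 = 1/99; threaded value p + q = 100; w = 5668; 5668 = 2^2 * 13 * 109; sigma = (1 + 2 + 4) * (1 + 13) * (1 + 109) = 7 * 14 * 110 = 10780; answer 10780
Part III: Y2 = 10780; r = 40; f(2) = -2*(2) - 2*(40) = -84; iterating: f(2)=-84, f(3)=164, f(4)=-160, f(5)=-8, f(6)=336, f(7)=-656, f(8)=640, f(9)=32, f(10)=-1344, f(11)=2624; answer 2624
Part IV: Y3 = 2624; m = 8; remainder = value at the root: -3*(8)^2 - 5*(8)^1 + 2 = (-192) + (-40) + (2) = -230; answer -230

-230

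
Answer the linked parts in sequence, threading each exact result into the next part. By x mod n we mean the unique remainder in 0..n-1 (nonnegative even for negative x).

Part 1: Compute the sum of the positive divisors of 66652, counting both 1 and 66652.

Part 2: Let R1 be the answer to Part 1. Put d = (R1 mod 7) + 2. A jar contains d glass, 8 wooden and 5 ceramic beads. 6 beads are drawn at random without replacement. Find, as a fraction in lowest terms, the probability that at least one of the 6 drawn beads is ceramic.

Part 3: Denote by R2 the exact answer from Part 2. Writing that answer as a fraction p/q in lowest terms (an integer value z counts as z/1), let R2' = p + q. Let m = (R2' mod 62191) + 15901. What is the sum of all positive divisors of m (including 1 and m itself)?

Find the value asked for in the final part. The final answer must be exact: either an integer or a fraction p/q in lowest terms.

Part 1: 66652 = 2^2 * 19 * 877; sigma = (1 + 2 + 4) * (1 + 19) * (1 + 877) = 7 * 20 * 878 = 122920; answer 122920
Part 2: R1 = 122920; d = 2; total draws C(15,6) = 5005; complement C(10,6) = 210; favorable 5005 - 210 = 4795; P = 137/143; answer 137/143
Part 3: R2 = 137/143; threaded value p + q = 280; m = 16181; 16181 = 11 * 1471; sigma = (1 + 11) * (1 + 1471) = 12 * 1472 = 17664; answer 17664

17664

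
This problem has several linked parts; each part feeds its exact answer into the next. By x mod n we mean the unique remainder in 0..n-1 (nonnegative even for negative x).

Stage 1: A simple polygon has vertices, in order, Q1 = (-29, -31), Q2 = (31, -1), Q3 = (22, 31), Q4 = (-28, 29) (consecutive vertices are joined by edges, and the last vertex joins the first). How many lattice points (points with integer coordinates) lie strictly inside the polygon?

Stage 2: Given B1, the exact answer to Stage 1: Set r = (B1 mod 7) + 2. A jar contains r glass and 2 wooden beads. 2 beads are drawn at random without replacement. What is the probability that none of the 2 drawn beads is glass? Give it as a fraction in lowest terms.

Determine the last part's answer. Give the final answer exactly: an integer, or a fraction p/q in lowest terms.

1/15

Stage 1: cross terms: (-29*-1 - 31*-31)=990, (31*31 - 22*-1)=983, (22*29 - -28*31)=1506, (-28*-31 - -29*29)=1709; twice the area = |5188| = 5188; area = 2594; boundary points = 30 + 1 + 2 + 1 = 34; strictly interior points = area - boundary/2 + 1 = 2578; answer 2578
Stage 2: B1 = 2578; r = 4; total draws C(6,2) = 15; favorable C(2,2) = 1; P = 1/15; answer 1/15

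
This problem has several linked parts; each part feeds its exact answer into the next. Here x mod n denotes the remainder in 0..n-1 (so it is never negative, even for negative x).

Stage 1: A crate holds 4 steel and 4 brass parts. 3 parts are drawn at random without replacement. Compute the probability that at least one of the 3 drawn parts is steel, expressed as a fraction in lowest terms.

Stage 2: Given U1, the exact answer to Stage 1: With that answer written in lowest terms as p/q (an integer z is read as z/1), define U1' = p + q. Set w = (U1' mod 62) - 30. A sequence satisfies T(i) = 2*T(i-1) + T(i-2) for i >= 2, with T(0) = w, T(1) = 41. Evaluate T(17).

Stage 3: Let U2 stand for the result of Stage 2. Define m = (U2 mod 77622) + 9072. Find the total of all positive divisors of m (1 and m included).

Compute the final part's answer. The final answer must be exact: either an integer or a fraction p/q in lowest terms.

Stage 1: total draws C(8,3) = 56; complement C(4,3) = 4; favorable 56 - 4 = 52; P = 13/14; answer 13/14
Stage 2: U1 = 13/14; threaded value p + q = 27; w = -3; T(2) = 2*(41) + 1*(-3) = 79; iterating: T(2)=79, T(3)=199, T(4)=477, T(5)=1153, T(6)=2783, T(7)=6719, T(8)=16221, T(9)=39161, T(10)=94543, T(11)=228247, T(12)=551037, T(13)=1330321, T(14)=3211679, T(15)=7753679, T(16)=18719037, T(17)=45191753; answer 45191753
Stage 3: U2 = 45191753; m = 24821; 24821 is prime, so its only divisors are 1 and 24821; sigma = 1 + 24821 = 24822; answer 24822

24822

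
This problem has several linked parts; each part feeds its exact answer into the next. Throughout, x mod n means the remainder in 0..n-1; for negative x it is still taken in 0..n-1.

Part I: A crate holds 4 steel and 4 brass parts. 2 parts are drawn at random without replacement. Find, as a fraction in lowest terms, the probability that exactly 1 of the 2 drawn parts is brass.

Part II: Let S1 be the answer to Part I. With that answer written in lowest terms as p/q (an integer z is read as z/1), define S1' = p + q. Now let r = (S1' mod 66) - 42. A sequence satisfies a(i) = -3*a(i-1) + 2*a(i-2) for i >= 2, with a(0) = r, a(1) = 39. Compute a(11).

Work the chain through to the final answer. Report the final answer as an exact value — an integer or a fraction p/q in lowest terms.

Part I: total draws C(8,2) = 28; favorable C(4,1)*C(4,1) = 16; P = 4/7; answer 4/7
Part II: S1 = 4/7; threaded value p + q = 11; r = -31; a(2) = -3*(39) + 2*(-31) = -179; iterating: a(2)=-179, a(3)=615, a(4)=-2203, a(5)=7839, a(6)=-27923, a(7)=99447, a(8)=-354187, a(9)=1261455, a(10)=-4492739, a(11)=16001127; answer 16001127

16001127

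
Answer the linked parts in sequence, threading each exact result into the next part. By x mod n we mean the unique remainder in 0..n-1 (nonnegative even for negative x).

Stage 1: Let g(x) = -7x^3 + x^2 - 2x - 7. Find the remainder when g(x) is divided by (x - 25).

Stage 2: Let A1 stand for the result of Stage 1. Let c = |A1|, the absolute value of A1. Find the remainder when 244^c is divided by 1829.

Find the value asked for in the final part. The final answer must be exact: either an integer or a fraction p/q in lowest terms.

1689

Stage 1: remainder = value at the root: -7*(25)^3 + 1*(25)^2 - 2*(25)^1 - 7 = (-109375) + (625) + (-50) + (-7) = -108807; answer -108807
Stage 2: A1 = -108807; c = 108807; squarings mod 1829: 244^1=244, 244^2=1008, 244^4=969, 244^8=684, 244^16=1461, 244^32=78, 244^64=597, 244^128=1583, 244^256=159, 244^512=1504, 244^1024=1372, 244^2048=343, 244^4096=593, 244^8192=481, 244^16384=907, 244^32768=1428, 244^65536=1678; 244^108807 = 244^1 * 244^2 * 244^4 * 244^256 * 244^2048 * 244^8192 * 244^32768 * 244^65536 = 1689 (mod 1829); answer 1689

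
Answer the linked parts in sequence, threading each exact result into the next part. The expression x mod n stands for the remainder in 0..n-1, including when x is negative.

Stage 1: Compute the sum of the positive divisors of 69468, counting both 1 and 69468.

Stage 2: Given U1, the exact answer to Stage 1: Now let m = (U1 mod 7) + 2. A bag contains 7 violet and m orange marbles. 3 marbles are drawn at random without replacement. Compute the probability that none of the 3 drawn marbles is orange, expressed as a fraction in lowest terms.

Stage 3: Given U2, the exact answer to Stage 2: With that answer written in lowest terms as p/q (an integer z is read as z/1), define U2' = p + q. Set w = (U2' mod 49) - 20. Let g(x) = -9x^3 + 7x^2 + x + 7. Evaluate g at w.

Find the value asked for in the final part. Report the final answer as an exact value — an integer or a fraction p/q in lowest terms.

310

Stage 1: 69468 = 2^2 * 3 * 7 * 827; sigma = (1 + 2 + 4) * (1 + 3) * (1 + 7) * (1 + 827) = 7 * 4 * 8 * 828 = 185472; answer 185472
Stage 2: U1 = 185472; m = 2; total draws C(9,3) = 84; favorable C(7,3) = 35; P = 5/12; answer 5/12
Stage 3: U2 = 5/12; threaded value p + q = 17; w = -3; -9*(-3)^3 + 7*(-3)^2 + 1*(-3)^1 + 7 = (243) + (63) + (-3) + (7) = 310; answer 310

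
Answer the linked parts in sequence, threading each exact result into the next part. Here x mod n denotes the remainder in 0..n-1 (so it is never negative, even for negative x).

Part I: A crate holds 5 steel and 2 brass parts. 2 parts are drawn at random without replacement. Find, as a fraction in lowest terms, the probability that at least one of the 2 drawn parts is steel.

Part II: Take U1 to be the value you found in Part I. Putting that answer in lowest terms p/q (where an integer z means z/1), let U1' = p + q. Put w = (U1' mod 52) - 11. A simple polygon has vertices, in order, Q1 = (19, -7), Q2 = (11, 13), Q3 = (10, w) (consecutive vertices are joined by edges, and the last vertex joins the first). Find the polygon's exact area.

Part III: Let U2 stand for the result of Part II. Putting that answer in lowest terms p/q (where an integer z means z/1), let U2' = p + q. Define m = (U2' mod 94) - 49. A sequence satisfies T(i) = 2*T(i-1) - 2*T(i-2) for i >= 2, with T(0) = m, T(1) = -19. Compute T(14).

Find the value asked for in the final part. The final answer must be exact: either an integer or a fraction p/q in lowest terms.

Part I: total draws C(7,2) = 21; complement C(2,2) = 1; favorable 21 - 1 = 20; P = 20/21; answer 20/21
Part II: U1 = 20/21; threaded value p + q = 41; w = 30; cross terms: (19*13 - 11*-7)=324, (11*30 - 10*13)=200, (10*-7 - 19*30)=-640; twice the area = |-116| = 116; area = 58; answer 58
Part III: U2 = 58; threaded value p + q = 59; m = 10; T(2) = 2*(-19) - 2*(10) = -58; iterating: T(2)=-58, T(3)=-78, T(4)=-40, T(5)=76, T(6)=232, T(7)=312, T(8)=160, T(9)=-304, T(10)=-928, T(11)=-1248, T(12)=-640, T(13)=1216, T(14)=3712; answer 3712

3712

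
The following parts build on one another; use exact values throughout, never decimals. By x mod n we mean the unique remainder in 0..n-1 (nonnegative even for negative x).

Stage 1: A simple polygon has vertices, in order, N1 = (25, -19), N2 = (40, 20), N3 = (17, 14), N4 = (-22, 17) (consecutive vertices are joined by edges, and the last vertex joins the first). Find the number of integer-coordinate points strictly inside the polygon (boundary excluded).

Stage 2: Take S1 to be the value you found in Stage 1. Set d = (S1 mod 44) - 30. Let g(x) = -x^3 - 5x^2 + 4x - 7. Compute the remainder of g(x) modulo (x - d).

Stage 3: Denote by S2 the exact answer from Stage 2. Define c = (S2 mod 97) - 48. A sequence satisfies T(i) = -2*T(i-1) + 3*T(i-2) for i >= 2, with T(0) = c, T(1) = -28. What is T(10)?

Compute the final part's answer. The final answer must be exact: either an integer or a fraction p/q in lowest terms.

664307

Stage 1: cross terms: (25*20 - 40*-19)=1260, (40*14 - 17*20)=220, (17*17 - -22*14)=597, (-22*-19 - 25*17)=-7; twice the area = |2070| = 2070; area = 1035; boundary points = 3 + 1 + 3 + 1 = 8; strictly interior points = area - boundary/2 + 1 = 1032; answer 1032
Stage 2: S1 = 1032; d = -10; remainder = value at the root: -1*(-10)^3 - 5*(-10)^2 + 4*(-10)^1 - 7 = (1000) + (-500) + (-40) + (-7) = 453; answer 453
Stage 3: S2 = 453; c = 17; T(2) = -2*(-28) + 3*(17) = 107; iterating: T(2)=107, T(3)=-298, T(4)=917, T(5)=-2728, T(6)=8207, T(7)=-24598, T(8)=73817, T(9)=-221428, T(10)=664307; answer 664307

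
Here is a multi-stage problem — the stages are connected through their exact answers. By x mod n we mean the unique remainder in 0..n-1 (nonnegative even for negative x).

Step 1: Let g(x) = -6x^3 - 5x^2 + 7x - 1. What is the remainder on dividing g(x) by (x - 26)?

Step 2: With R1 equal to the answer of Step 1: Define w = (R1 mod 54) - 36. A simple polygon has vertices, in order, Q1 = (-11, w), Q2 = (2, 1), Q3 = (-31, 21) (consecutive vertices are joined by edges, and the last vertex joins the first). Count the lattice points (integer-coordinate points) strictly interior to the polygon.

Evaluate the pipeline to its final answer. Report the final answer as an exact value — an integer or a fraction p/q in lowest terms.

30

Step 1: remainder = value at the root: -6*(26)^3 - 5*(26)^2 + 7*(26)^1 - 1 = (-105456) + (-3380) + (182) + (-1) = -108655; answer -108655
Step 2: R1 = -108655; w = 11; cross terms: (-11*1 - 2*11)=-33, (2*21 - -31*1)=73, (-31*11 - -11*21)=-110; twice the area = |-70| = 70; area = 35; boundary points = 1 + 1 + 10 = 12; strictly interior points = area - boundary/2 + 1 = 30; answer 30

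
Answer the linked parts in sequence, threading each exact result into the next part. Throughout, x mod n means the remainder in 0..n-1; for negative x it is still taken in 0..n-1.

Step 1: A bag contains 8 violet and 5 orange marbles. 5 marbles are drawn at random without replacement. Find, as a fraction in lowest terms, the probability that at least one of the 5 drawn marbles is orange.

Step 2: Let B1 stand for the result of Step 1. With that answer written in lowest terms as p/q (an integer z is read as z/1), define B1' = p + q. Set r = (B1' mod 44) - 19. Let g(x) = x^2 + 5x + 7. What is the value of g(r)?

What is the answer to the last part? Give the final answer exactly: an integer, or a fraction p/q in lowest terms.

Step 1: total draws C(13,5) = 1287; complement C(8,5) = 56; favorable 1287 - 56 = 1231; P = 1231/1287; answer 1231/1287
Step 2: B1 = 1231/1287; threaded value p + q = 2518; r = -9; 1*(-9)^2 + 5*(-9)^1 + 7 = (81) + (-45) + (7) = 43; answer 43

43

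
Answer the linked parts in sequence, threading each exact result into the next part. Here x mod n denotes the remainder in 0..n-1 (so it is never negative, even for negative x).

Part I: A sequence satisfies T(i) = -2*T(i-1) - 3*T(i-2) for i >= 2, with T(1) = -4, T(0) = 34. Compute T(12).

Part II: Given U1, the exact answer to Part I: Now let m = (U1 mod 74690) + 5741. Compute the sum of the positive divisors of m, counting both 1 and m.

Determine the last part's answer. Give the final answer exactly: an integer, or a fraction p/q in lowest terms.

30728

Part I: T(2) = -2*(-4) - 3*(34) = -94; iterating: T(2)=-94, T(3)=200, T(4)=-118, T(5)=-364, T(6)=1082, T(7)=-1072, T(8)=-1102, T(9)=5420, T(10)=-7534, T(11)=-1192, T(12)=24986; answer 24986
Part II: U1 = 24986; m = 30727; 30727 is prime, so its only divisors are 1 and 30727; sigma = 1 + 30727 = 30728; answer 30728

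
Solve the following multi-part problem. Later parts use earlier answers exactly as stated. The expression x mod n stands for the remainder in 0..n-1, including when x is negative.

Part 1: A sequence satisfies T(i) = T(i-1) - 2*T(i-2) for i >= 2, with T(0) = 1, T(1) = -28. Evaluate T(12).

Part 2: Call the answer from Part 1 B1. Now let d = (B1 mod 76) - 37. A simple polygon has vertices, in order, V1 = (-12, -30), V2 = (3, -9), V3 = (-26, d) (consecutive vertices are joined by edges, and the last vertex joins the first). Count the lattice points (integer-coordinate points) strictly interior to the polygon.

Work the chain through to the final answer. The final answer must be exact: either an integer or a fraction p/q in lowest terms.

558

Part 1: T(2) = 1*(-28) - 2*(1) = -30; iterating: T(2)=-30, T(3)=26, T(4)=86, T(5)=34, T(6)=-138, T(7)=-206, T(8)=70, T(9)=482, T(10)=342, T(11)=-622, T(12)=-1306; answer -1306
Part 2: B1 = -1306; d = 25; cross terms: (-12*-9 - 3*-30)=198, (3*25 - -26*-9)=-159, (-26*-30 - -12*25)=1080; twice the area = |1119| = 1119; area = 1119/2; boundary points = 3 + 1 + 1 = 5; strictly interior points = area - boundary/2 + 1 = 558; answer 558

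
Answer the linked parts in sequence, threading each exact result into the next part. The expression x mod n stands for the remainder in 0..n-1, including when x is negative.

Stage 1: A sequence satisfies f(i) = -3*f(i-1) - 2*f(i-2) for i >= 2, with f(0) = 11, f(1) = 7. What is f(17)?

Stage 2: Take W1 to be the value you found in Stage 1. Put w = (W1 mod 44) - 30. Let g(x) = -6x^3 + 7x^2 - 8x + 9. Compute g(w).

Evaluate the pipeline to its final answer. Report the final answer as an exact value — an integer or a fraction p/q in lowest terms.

2

Stage 1: f(2) = -3*(7) - 2*(11) = -43; iterating: f(2)=-43, f(3)=115, f(4)=-259, f(5)=547, f(6)=-1123, f(7)=2275, f(8)=-4579, f(9)=9187, f(10)=-18403, f(11)=36835, f(12)=-73699, f(13)=147427, f(14)=-294883, f(15)=589795, f(16)=-1179619, f(17)=2359267; answer 2359267
Stage 2: W1 = 2359267; w = 1; -6*(1)^3 + 7*(1)^2 - 8*(1)^1 + 9 = (-6) + (7) + (-8) + (9) = 2; answer 2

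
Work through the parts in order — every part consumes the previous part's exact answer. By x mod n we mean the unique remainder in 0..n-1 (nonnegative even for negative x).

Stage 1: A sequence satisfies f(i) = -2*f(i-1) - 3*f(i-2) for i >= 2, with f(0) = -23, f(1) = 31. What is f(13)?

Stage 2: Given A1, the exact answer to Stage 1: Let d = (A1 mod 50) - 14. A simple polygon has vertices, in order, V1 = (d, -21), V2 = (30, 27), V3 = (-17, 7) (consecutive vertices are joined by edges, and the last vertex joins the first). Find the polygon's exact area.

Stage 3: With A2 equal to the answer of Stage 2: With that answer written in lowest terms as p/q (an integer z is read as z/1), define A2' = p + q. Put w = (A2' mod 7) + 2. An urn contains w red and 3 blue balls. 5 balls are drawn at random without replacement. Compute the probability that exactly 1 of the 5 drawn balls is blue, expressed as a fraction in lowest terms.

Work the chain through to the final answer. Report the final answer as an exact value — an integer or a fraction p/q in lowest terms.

Stage 1: f(2) = -2*(31) - 3*(-23) = 7; iterating: f(2)=7, f(3)=-107, f(4)=193, f(5)=-65, f(6)=-449, f(7)=1093, f(8)=-839, f(9)=-1601, f(10)=5719, f(11)=-6635, f(12)=-3887, f(13)=27679; answer 27679
Stage 2: A1 = 27679; d = 15; cross terms: (15*27 - 30*-21)=1035, (30*7 - -17*27)=669, (-17*-21 - 15*7)=252; twice the area = |1956| = 1956; area = 978; answer 978
Stage 3: A2 = 978; threaded value p + q = 979; w = 8; total draws C(11,5) = 462; favorable C(3,1)*C(8,4) = 210; P = 5/11; answer 5/11

5/11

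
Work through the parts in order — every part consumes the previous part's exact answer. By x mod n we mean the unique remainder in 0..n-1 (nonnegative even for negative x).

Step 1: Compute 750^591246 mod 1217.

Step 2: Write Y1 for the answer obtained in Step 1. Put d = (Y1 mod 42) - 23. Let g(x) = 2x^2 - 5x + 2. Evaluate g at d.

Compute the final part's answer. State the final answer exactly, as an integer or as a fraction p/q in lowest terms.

Step 1: squarings mod 1217: 750^1=750, 750^2=246, 750^4=883, 750^8=809, 750^16=952, 750^32=856, 750^64=102, 750^128=668, 750^256=802, 750^512=628, 750^1024=76, 750^2048=908, 750^4096=555, 750^8192=124, 750^16384=772, 750^32768=871, 750^65536=450, 750^131072=478, 750^262144=905, 750^524288=1201; 750^591246 = 750^2 * 750^4 * 750^8 * 750^128 * 750^256 * 750^1024 * 750^65536 * 750^524288 = 452 (mod 1217); answer 452
Step 2: Y1 = 452; d = 9; 2*(9)^2 - 5*(9)^1 + 2 = (162) + (-45) + (2) = 119; answer 119

119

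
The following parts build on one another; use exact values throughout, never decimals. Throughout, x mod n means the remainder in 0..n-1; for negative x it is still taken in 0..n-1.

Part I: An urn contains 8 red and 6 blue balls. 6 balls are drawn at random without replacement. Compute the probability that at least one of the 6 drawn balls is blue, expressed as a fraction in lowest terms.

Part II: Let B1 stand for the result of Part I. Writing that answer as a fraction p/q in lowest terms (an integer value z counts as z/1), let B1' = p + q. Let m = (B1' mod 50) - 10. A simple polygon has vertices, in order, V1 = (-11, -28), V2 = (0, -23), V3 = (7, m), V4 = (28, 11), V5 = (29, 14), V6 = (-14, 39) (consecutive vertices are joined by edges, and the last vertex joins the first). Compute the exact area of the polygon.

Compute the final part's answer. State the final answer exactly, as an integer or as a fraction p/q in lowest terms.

1440

Part I: total draws C(14,6) = 3003; complement C(8,6) = 28; favorable 3003 - 28 = 2975; P = 425/429; answer 425/429
Part II: B1 = 425/429; threaded value p + q = 854; m = -6; cross terms: (-11*-23 - 0*-28)=253, (0*-6 - 7*-23)=161, (7*11 - 28*-6)=245, (28*14 - 29*11)=73, (29*39 - -14*14)=1327, (-14*-28 - -11*39)=821; twice the area = |2880| = 2880; area = 1440; answer 1440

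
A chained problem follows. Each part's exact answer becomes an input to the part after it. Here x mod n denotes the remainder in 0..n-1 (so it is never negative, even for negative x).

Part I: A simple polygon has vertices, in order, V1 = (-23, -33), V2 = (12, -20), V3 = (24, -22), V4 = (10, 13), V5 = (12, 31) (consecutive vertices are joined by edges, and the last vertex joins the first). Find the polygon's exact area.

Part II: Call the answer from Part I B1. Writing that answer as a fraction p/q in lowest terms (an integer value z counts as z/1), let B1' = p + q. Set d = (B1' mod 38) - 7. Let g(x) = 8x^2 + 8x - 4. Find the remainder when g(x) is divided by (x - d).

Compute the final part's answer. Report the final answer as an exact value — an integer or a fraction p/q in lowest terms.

2732

Part I: cross terms: (-23*-20 - 12*-33)=856, (12*-22 - 24*-20)=216, (24*13 - 10*-22)=532, (10*31 - 12*13)=154, (12*-33 - -23*31)=317; twice the area = |2075| = 2075; area = 2075/2; answer 2075/2
Part II: B1 = 2075/2; threaded value p + q = 2077; d = 18; remainder = value at the root: 8*(18)^2 + 8*(18)^1 - 4 = (2592) + (144) + (-4) = 2732; answer 2732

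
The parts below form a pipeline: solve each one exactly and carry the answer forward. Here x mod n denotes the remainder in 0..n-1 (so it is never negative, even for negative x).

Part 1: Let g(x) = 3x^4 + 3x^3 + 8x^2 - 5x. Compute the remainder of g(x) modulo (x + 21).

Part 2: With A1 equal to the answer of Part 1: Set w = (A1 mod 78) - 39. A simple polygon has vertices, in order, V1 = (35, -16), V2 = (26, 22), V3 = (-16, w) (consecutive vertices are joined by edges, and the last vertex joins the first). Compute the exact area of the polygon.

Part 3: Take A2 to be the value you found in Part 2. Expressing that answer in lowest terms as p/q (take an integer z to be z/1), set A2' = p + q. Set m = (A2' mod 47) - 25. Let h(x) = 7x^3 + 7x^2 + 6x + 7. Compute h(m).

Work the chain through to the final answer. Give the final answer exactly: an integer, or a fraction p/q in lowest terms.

Part 1: remainder = value at the root: 3*(-21)^4 + 3*(-21)^3 + 8*(-21)^2 - 5*(-21)^1 = (583443) + (-27783) + (3528) + (105) = 559293; answer 559293
Part 2: A1 = 559293; w = -6; cross terms: (35*22 - 26*-16)=1186, (26*-6 - -16*22)=196, (-16*-16 - 35*-6)=466; twice the area = |1848| = 1848; area = 924; answer 924
Part 3: A2 = 924; threaded value p + q = 925; m = 7; 7*(7)^3 + 7*(7)^2 + 6*(7)^1 + 7 = (2401) + (343) + (42) + (7) = 2793; answer 2793

2793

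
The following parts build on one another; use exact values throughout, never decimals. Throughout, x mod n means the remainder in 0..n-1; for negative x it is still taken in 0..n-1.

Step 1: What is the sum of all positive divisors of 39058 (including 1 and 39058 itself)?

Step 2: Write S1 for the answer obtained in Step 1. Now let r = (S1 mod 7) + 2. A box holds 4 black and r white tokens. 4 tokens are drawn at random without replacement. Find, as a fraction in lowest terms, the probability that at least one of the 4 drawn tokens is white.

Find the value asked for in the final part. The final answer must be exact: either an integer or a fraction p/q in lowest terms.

34/35

Step 1: 39058 = 2 * 59 * 331; sigma = (1 + 2) * (1 + 59) * (1 + 331) = 3 * 60 * 332 = 59760; answer 59760
Step 2: S1 = 59760; r = 3; total draws C(7,4) = 35; complement C(4,4) = 1; favorable 35 - 1 = 34; P = 34/35; answer 34/35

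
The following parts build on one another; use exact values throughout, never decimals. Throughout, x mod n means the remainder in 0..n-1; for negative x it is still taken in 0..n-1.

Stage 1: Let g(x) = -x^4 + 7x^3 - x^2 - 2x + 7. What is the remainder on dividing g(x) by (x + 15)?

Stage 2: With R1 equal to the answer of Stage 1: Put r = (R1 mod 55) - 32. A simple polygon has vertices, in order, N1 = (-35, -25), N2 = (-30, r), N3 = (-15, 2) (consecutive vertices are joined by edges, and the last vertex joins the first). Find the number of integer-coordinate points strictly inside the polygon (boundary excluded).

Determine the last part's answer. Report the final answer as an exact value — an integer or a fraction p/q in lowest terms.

180

Stage 1: remainder = value at the root: -1*(-15)^4 + 7*(-15)^3 - 1*(-15)^2 - 2*(-15)^1 + 7 = (-50625) + (-23625) + (-225) + (30) + (7) = -74438; answer -74438
Stage 2: R1 = -74438; r = 0; cross terms: (-35*0 - -30*-25)=-750, (-30*2 - -15*0)=-60, (-15*-25 - -35*2)=445; twice the area = |-365| = 365; area = 365/2; boundary points = 5 + 1 + 1 = 7; strictly interior points = area - boundary/2 + 1 = 180; answer 180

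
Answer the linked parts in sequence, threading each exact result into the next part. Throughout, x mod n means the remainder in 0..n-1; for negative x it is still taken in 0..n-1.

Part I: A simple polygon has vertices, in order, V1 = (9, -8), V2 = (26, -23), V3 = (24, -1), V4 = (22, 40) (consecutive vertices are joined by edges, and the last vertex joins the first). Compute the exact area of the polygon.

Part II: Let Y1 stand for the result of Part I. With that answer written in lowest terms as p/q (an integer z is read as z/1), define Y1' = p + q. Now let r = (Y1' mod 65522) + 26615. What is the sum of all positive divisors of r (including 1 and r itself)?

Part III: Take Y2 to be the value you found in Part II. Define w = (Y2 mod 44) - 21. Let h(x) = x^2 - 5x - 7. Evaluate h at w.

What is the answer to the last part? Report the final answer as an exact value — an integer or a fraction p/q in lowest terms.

227

Part I: cross terms: (9*-23 - 26*-8)=1, (26*-1 - 24*-23)=526, (24*40 - 22*-1)=982, (22*-8 - 9*40)=-536; twice the area = |973| = 973; area = 973/2; answer 973/2
Part II: Y1 = 973/2; threaded value p + q = 975; r = 27590; 27590 = 2 * 5 * 31 * 89; sigma = (1 + 2) * (1 + 5) * (1 + 31) * (1 + 89) = 3 * 6 * 32 * 90 = 51840; answer 51840
Part III: Y2 = 51840; w = -13; 1*(-13)^2 - 5*(-13)^1 - 7 = (169) + (65) + (-7) = 227; answer 227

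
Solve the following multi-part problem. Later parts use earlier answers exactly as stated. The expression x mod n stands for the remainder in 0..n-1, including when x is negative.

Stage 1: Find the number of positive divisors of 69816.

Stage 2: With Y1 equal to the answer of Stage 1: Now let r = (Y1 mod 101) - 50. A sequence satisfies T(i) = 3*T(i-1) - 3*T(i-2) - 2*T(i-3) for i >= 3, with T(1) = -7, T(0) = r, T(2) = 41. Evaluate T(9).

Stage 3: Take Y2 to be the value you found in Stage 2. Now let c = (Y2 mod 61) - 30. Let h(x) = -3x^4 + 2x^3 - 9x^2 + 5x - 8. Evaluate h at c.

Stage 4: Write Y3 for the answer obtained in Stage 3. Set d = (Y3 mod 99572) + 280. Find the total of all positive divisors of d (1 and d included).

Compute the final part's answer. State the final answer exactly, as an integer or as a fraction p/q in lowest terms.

21504

Stage 1: 69816 = 2^3 * 3 * 2909; number of divisors = (3+1) * (1+1) * (1+1) = 16; answer 16
Stage 2: Y1 = 16; r = -34; T(3) = 3*(41) - 3*(-7) - 2*(-34) = 212; iterating: T(3)=212, T(4)=527, T(5)=863, T(6)=584, T(7)=-1891, T(8)=-9151, T(9)=-22948; answer -22948
Stage 3: Y2 = -22948; c = 19; -3*(19)^4 + 2*(19)^3 - 9*(19)^2 + 5*(19)^1 - 8 = (-390963) + (13718) + (-3249) + (95) + (-8) = -380407; answer -380407
Stage 4: Y3 = -380407; d = 18161; 18161 = 11 * 13 * 127; sigma = (1 + 11) * (1 + 13) * (1 + 127) = 12 * 14 * 128 = 21504; answer 21504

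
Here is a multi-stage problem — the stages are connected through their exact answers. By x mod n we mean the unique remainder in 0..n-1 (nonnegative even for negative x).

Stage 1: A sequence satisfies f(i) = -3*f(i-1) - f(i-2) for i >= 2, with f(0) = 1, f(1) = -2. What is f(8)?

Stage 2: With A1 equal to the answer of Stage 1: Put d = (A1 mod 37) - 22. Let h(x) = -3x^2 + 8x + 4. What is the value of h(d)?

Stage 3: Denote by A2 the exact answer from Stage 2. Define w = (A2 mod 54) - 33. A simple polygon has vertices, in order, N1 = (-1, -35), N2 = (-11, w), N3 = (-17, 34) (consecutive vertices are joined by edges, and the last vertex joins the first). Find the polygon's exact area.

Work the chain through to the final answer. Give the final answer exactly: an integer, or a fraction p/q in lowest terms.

Stage 1: f(2) = -3*(-2) - 1*(1) = 5; iterating: f(2)=5, f(3)=-13, f(4)=34, f(5)=-89, f(6)=233, f(7)=-610, f(8)=1597; answer 1597
Stage 2: A1 = 1597; d = -16; -3*(-16)^2 + 8*(-16)^1 + 4 = (-768) + (-128) + (4) = -892; answer -892
Stage 3: A2 = -892; w = -7; cross terms: (-1*-7 - -11*-35)=-378, (-11*34 - -17*-7)=-493, (-17*-35 - -1*34)=629; twice the area = |-242| = 242; area = 121; answer 121

121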